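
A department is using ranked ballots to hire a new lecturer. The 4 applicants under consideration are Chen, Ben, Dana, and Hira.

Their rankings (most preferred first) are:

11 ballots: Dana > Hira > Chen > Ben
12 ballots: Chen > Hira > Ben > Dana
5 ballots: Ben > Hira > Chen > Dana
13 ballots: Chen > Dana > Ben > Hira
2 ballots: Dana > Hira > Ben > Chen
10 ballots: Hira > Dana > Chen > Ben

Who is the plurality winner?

Chen

First-place vote totals:
  Chen: 25
  Ben: 5
  Dana: 13
  Hira: 10
Chen has the most first-place votes.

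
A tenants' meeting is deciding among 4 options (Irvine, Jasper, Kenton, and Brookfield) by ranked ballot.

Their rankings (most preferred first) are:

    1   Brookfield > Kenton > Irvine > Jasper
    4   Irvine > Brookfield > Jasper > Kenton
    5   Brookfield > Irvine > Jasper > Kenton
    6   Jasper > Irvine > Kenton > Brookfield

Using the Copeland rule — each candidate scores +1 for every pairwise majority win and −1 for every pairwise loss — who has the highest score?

Irvine

Pairwise results:
  Irvine vs Jasper: Irvine wins 10–6.
  Irvine vs Kenton: Irvine wins 15–1.
  Irvine vs Brookfield: Irvine wins 10–6.
  Jasper vs Kenton: Jasper wins 15–1.
  Jasper vs Brookfield: Brookfield wins 10–6.
  Kenton vs Brookfield: Brookfield wins 10–6.
Copeland scores (wins − losses):
  Irvine: 3 − 0 = 3
  Jasper: 1 − 2 = -1
  Kenton: 0 − 3 = -3
  Brookfield: 2 − 1 = 1
Irvine has the best Copeland score.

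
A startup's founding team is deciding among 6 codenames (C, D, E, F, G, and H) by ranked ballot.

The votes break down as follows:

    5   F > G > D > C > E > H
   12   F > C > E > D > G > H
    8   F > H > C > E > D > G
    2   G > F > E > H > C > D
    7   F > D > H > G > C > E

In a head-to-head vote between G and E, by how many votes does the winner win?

Ballots ranking G above E: 5+2+7 = 14.
Ballots ranking E above G: 12+8 = 20.
E wins 20–14, a margin of 6.

6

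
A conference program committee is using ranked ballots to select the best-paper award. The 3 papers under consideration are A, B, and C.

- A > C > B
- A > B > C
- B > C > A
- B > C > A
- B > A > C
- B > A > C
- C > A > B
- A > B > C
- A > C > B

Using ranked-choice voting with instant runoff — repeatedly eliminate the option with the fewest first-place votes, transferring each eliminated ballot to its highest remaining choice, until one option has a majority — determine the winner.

A

Round 1: A 4, B 4, C 1. C has the fewest and is eliminated.
Round 2: A 5, B 4. A has a majority.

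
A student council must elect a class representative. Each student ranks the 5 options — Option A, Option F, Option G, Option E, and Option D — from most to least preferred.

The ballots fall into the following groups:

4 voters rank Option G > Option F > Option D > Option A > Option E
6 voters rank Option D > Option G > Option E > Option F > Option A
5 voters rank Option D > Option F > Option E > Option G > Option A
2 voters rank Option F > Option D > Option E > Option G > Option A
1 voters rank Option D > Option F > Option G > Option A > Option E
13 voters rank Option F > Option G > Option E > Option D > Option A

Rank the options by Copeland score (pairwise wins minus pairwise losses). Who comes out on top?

Pairwise results:
  Option A vs Option F: Option F wins 31–0.
  Option A vs Option G: Option G wins 31–0.
  Option A vs Option E: Option E wins 26–5.
  Option A vs Option D: Option D wins 31–0.
  Option F vs Option G: Option F wins 21–10.
  Option F vs Option E: Option F wins 25–6.
  Option F vs Option D: Option F wins 19–12.
  Option G vs Option E: Option G wins 24–7.
  Option G vs Option D: Option G wins 17–14.
  Option E vs Option D: Option D wins 18–13.
Copeland scores (wins − losses):
  Option A: 0 − 4 = -4
  Option F: 4 − 0 = 4
  Option G: 3 − 1 = 2
  Option E: 1 − 3 = -2
  Option D: 2 − 2 = 0
Option F has the best Copeland score.

Option F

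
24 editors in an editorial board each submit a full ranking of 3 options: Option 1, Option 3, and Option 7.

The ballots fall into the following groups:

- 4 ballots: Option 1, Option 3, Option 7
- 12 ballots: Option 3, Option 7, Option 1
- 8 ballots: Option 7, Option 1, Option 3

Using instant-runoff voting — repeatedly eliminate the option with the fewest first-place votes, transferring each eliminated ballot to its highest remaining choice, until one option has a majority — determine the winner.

Option 3

Round 1: Option 3 12, Option 7 8, Option 1 4. Option 1 has the fewest and is eliminated.
Round 2: Option 3 16, Option 7 8. Option 3 has a majority.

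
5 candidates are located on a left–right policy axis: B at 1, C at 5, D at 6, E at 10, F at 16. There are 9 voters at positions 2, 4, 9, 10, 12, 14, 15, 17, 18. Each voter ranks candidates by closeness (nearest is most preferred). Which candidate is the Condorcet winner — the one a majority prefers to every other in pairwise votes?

With single-peaked preferences on a line, the Condorcet winner is the candidate closest to the median voter.
The median voter (position 12) is closest to E at 10.
Check: E vs D — voters closer to E: 7 of 9.

E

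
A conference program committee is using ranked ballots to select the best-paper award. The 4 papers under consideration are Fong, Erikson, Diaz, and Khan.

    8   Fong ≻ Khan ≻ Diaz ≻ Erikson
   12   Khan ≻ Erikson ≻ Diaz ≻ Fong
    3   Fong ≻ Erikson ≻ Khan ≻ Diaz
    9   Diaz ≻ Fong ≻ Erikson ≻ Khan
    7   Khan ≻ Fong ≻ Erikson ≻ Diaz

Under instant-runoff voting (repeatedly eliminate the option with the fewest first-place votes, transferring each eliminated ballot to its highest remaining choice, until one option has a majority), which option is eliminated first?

Round 1: Khan 19, Fong 11, Diaz 9, Erikson 0. Erikson has the fewest and is eliminated.
Round 2: Khan 19, Fong 11, Diaz 9. Diaz has the fewest and is eliminated.
Round 3: Fong 20, Khan 19. Fong has a majority.

Erikson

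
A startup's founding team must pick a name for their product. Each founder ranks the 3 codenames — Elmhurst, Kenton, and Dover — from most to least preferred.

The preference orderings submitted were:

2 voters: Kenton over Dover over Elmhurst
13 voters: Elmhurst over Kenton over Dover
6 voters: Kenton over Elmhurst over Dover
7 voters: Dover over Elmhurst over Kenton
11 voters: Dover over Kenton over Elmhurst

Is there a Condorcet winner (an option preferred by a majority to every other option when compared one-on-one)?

No

Head-to-head results (39 voters total):
Elmhurst vs Kenton: Elmhurst wins 20–19.
Elmhurst vs Dover: Dover wins 20–19.
Kenton vs Dover: Kenton wins 21–18.
No candidate beats all others: Elmhurst beats Kenton beats Dover beats Elmhurst, a majority cycle.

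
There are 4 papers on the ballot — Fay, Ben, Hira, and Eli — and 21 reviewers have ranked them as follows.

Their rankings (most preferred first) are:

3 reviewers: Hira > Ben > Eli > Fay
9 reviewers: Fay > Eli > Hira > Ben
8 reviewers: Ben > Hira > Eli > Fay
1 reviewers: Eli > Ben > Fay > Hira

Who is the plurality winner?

Fay

First-place vote totals:
  Fay: 9
  Ben: 8
  Hira: 3
  Eli: 1
Fay has the most first-place votes.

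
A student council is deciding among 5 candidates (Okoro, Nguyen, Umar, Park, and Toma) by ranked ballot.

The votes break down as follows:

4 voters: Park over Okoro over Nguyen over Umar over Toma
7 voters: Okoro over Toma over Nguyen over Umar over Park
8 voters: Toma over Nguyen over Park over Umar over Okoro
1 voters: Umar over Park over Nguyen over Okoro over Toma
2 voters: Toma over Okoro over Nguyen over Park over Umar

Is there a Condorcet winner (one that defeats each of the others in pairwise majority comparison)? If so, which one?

Head-to-head results (22 voters total):
Okoro vs Nguyen: Okoro wins 13–9.
Okoro vs Umar: Okoro wins 13–9.
Okoro vs Park: Park wins 13–9.
Okoro vs Toma: Okoro wins 12–10.
Nguyen vs Umar: Nguyen wins 21–1.
Nguyen vs Park: Nguyen wins 17–5.
Nguyen vs Toma: Toma wins 17–5.
Umar vs Park: Park wins 14–8.
Umar vs Toma: Toma wins 17–5.
Park vs Toma: Toma wins 17–5.
No candidate beats all others: Okoro beats Nguyen beats Park beats Okoro, a majority cycle.

There is no Condorcet winner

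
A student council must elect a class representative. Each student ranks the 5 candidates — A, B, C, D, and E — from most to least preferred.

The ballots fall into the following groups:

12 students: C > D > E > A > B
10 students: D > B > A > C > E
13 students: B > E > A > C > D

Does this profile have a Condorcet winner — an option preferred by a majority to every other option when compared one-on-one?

Head-to-head results (35 voters total):
A vs B: B wins 23–12.
A vs C: A wins 23–12.
A vs D: D wins 22–13.
A vs E: E wins 25–10.
B vs C: B wins 23–12.
B vs D: D wins 22–13.
B vs E: B wins 23–12.
C vs D: C wins 25–10.
C vs E: C wins 22–13.
D vs E: D wins 22–13.
No candidate beats all others: A beats C beats D beats A, a majority cycle.

No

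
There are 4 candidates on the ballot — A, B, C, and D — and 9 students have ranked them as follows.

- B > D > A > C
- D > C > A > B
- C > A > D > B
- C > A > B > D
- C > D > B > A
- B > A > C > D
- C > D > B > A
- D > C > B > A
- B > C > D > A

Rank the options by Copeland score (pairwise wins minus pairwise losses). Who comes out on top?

C

Pairwise results:
  A vs B: B wins 6–3.
  A vs C: C wins 7–2.
  A vs D: D wins 6–3.
  B vs C: C wins 6–3.
  B vs D: D wins 5–4.
  C vs D: C wins 6–3.
Copeland scores (wins − losses):
  A: 0 − 3 = -3
  B: 1 − 2 = -1
  C: 3 − 0 = 3
  D: 2 − 1 = 1
C has the best Copeland score.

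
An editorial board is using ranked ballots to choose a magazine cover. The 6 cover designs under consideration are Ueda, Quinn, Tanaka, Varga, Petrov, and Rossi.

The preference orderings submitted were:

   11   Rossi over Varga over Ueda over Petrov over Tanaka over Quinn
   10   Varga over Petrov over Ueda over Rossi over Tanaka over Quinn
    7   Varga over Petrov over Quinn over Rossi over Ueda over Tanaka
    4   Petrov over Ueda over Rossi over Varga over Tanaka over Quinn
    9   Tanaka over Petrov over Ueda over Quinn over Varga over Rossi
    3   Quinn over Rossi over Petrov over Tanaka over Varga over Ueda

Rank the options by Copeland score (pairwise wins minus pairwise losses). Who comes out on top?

Varga

Pairwise results:
  Ueda vs Quinn: Ueda wins 34–10.
  Ueda vs Tanaka: Ueda wins 32–12.
  Ueda vs Varga: Varga wins 31–13.
  Ueda vs Petrov: Petrov wins 33–11.
  Ueda vs Rossi: Ueda wins 23–21.
  Quinn vs Tanaka: Tanaka wins 34–10.
  Quinn vs Varga: Varga wins 32–12.
  Quinn vs Petrov: Petrov wins 41–3.
  Quinn vs Rossi: Rossi wins 25–19.
  Tanaka vs Varga: Varga wins 32–12.
  Tanaka vs Petrov: Petrov wins 35–9.
  Tanaka vs Rossi: Rossi wins 35–9.
  Varga vs Petrov: Varga wins 28–16.
  Varga vs Rossi: Varga wins 26–18.
  Petrov vs Rossi: Petrov wins 30–14.
Copeland scores (wins − losses):
  Ueda: 3 − 2 = 1
  Quinn: 0 − 5 = -5
  Tanaka: 1 − 4 = -3
  Varga: 5 − 0 = 5
  Petrov: 4 − 1 = 3
  Rossi: 2 − 3 = -1
Varga has the best Copeland score.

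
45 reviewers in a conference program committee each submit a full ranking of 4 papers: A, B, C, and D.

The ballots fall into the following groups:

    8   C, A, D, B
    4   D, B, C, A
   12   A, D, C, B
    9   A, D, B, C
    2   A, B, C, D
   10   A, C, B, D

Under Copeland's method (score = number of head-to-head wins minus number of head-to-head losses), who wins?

Pairwise results:
  A vs B: A wins 41–4.
  A vs C: A wins 33–12.
  A vs D: A wins 41–4.
  B vs C: C wins 30–15.
  B vs D: D wins 33–12.
  C vs D: D wins 25–20.
Copeland scores (wins − losses):
  A: 3 − 0 = 3
  B: 0 − 3 = -3
  C: 1 − 2 = -1
  D: 2 − 1 = 1
A has the best Copeland score.

A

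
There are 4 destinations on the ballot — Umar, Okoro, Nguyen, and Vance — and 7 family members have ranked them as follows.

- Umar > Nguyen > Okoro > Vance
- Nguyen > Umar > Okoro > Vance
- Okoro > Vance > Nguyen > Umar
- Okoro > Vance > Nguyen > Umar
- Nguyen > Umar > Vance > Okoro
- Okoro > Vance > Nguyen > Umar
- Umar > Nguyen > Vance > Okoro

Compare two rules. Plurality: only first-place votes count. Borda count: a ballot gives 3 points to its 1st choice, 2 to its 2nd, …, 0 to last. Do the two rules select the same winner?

No

Plurality first-place counts: Umar 2, Okoro 3, Nguyen 2, Vance 0 → Okoro.
Borda totals: Umar 10, Okoro 11, Nguyen 13, Vance 8 → Nguyen.
The two rules disagree: plurality picks Okoro, Borda picks Nguyen.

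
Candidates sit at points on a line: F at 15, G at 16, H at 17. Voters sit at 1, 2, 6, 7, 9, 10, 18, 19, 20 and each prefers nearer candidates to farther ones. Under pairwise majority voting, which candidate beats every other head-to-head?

With single-peaked preferences on a line, the Condorcet winner is the candidate closest to the median voter.
The median voter (position 9) is closest to F at 15.
Check: F vs G — voters closer to F: 6 of 9.

F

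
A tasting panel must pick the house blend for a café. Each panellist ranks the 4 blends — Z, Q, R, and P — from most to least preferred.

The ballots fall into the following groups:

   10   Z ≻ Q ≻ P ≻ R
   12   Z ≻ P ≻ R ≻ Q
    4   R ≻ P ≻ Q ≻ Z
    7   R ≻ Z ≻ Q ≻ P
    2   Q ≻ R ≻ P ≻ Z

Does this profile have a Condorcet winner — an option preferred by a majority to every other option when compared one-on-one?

Head-to-head results (35 voters total):
Z vs Q: Z wins 29–6.
Z vs R: Z wins 22–13.
Z vs P: Z wins 29–6.
Q vs R: R wins 23–12.
Q vs P: Q wins 19–16.
R vs P: P wins 22–13.
Z beats each rival — Q (29–6), R (22–13), P (29–6) — so Z is the Condorcet winner.

Yes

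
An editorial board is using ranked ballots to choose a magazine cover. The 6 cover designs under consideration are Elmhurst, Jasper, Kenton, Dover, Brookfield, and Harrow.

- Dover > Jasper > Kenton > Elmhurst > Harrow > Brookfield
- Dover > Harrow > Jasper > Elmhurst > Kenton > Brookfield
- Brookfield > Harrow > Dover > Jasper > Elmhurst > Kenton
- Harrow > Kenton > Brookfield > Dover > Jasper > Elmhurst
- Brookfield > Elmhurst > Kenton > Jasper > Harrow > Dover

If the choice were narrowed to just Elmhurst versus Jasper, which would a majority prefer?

Jasper

Ballots ranking Elmhurst above Jasper: 1.
Ballots ranking Jasper above Elmhurst: 4.
Jasper wins the head-to-head, 4–1.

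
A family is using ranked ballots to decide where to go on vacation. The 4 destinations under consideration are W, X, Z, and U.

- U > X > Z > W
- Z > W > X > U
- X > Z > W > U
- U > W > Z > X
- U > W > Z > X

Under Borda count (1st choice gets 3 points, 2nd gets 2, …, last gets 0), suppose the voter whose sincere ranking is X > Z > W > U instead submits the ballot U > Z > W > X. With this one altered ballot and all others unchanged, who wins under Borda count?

U

Borda totals with the altered ballot: W 7, X 3, Z 8, U 12.
The winner is unchanged: still U.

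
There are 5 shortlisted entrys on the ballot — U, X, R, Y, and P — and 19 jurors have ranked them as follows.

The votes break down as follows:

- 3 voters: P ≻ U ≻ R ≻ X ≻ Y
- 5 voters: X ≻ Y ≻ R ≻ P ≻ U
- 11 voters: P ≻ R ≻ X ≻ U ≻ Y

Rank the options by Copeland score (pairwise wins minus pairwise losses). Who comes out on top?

P

Pairwise results:
  U vs X: X wins 16–3.
  U vs R: R wins 16–3.
  U vs Y: U wins 14–5.
  U vs P: P wins 19–0.
  X vs R: R wins 14–5.
  X vs Y: X wins 19–0.
  X vs P: P wins 14–5.
  R vs Y: R wins 14–5.
  R vs P: P wins 14–5.
  Y vs P: P wins 14–5.
Copeland scores (wins − losses):
  U: 1 − 3 = -2
  X: 2 − 2 = 0
  R: 3 − 1 = 2
  Y: 0 − 4 = -4
  P: 4 − 0 = 4
P has the best Copeland score.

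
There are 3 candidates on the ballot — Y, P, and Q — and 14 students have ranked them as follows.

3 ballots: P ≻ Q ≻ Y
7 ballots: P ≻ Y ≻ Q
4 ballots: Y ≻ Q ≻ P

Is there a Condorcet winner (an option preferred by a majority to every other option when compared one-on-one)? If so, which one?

P

Head-to-head results (14 voters total):
Y vs P: P wins 10–4.
Y vs Q: Y wins 11–3.
P vs Q: P wins 10–4.
P beats each rival — Y (10–4), Q (10–4) — so P is the Condorcet winner.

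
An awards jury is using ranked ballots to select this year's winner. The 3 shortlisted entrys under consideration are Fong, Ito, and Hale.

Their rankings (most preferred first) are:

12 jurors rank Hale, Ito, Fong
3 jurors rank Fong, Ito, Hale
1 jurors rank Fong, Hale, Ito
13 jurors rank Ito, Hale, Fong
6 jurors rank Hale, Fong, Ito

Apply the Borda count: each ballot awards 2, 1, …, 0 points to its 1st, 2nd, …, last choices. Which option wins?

Borda scores:
  Fong: 12·0 + 3·2 + 2 + 13·0 + 6·1 = 14
  Ito: 12·1 + 3·1 + 0 + 13·2 + 6·0 = 41
  Hale: 12·2 + 3·0 + 1 + 13·1 + 6·2 = 50
Hale has the highest total.

Hale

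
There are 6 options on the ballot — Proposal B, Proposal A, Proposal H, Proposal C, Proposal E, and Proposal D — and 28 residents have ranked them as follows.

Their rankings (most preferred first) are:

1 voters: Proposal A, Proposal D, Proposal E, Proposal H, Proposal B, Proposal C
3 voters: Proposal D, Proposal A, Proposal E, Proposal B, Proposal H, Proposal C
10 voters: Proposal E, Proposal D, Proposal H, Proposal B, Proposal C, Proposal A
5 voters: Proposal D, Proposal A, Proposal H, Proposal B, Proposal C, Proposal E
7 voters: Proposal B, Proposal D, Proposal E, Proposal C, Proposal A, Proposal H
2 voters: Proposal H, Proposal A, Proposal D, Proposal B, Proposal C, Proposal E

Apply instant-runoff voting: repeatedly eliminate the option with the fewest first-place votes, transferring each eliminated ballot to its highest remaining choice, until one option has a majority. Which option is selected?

Round 1: Proposal E 10, Proposal D 8, Proposal B 7, Proposal H 2, Proposal A 1, Proposal C 0. Proposal C has the fewest and is eliminated.
Round 2: Proposal E 10, Proposal D 8, Proposal B 7, Proposal H 2, Proposal A 1. Proposal A has the fewest and is eliminated.
Round 3: Proposal E 10, Proposal D 9, Proposal B 7, Proposal H 2. Proposal H has the fewest and is eliminated.
Round 4: Proposal D 11, Proposal E 10, Proposal B 7. Proposal B has the fewest and is eliminated.
Round 5: Proposal D 18, Proposal E 10. Proposal D has a majority.

Proposal D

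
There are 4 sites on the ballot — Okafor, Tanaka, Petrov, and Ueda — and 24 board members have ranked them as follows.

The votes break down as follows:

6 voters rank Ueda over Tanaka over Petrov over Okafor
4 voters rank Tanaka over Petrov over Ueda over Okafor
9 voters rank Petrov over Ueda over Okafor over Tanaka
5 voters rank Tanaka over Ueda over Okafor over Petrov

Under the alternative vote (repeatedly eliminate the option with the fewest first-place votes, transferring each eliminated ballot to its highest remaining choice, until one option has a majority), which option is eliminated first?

Round 1: Tanaka 9, Petrov 9, Ueda 6, Okafor 0. Okafor has the fewest and is eliminated.
Round 2: Tanaka 9, Petrov 9, Ueda 6. Ueda has the fewest and is eliminated.
Round 3: Tanaka 15, Petrov 9. Tanaka has a majority.

Okafor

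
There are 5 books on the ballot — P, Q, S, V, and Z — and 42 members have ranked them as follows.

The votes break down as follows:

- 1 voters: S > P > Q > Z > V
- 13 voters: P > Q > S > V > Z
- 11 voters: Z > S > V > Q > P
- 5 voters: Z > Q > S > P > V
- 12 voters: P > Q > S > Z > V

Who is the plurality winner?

P

First-place vote totals:
  P: 25
  Q: 0
  S: 1
  V: 0
  Z: 16
P has the most first-place votes.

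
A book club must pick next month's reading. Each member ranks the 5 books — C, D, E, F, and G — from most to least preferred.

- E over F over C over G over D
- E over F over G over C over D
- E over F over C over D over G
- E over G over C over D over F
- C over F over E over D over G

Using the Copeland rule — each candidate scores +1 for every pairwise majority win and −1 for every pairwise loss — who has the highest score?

E

Pairwise results:
  C vs D: C wins 5–0.
  C vs E: E wins 4–1.
  C vs F: F wins 3–2.
  C vs G: C wins 3–2.
  D vs E: E wins 5–0.
  D vs F: F wins 4–1.
  D vs G: G wins 3–2.
  E vs F: E wins 4–1.
  E vs G: E wins 5–0.
  F vs G: F wins 4–1.
Copeland scores (wins − losses):
  C: 2 − 2 = 0
  D: 0 − 4 = -4
  E: 4 − 0 = 4
  F: 3 − 1 = 2
  G: 1 − 3 = -2
E has the best Copeland score.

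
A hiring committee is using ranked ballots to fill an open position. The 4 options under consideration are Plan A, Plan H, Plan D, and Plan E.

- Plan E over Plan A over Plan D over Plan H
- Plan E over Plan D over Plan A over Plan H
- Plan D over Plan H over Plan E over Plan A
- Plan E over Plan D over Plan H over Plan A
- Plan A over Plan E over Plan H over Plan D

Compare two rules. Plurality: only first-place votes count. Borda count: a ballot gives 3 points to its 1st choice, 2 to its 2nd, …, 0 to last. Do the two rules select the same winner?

Plurality first-place counts: Plan A 1, Plan H 0, Plan D 1, Plan E 3 → Plan E.
Borda totals: Plan A 6, Plan H 4, Plan D 8, Plan E 12 → Plan E.
The two rules agree on Plan E.

Yes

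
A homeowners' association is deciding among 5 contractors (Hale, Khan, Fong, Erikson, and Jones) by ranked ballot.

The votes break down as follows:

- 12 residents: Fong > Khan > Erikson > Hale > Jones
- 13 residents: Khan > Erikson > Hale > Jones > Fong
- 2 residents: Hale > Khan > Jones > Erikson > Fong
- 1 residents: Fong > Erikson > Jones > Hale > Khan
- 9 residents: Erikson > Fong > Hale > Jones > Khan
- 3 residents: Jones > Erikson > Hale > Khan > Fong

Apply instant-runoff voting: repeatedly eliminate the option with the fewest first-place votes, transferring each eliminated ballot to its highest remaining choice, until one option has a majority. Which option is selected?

Round 1: Khan 13, Fong 13, Erikson 9, Jones 3, Hale 2. Hale has the fewest and is eliminated.
Round 2: Khan 15, Fong 13, Erikson 9, Jones 3. Jones has the fewest and is eliminated.
Round 3: Khan 15, Fong 13, Erikson 12. Erikson has the fewest and is eliminated.
Round 4: Fong 22, Khan 18. Fong has a majority.

Fong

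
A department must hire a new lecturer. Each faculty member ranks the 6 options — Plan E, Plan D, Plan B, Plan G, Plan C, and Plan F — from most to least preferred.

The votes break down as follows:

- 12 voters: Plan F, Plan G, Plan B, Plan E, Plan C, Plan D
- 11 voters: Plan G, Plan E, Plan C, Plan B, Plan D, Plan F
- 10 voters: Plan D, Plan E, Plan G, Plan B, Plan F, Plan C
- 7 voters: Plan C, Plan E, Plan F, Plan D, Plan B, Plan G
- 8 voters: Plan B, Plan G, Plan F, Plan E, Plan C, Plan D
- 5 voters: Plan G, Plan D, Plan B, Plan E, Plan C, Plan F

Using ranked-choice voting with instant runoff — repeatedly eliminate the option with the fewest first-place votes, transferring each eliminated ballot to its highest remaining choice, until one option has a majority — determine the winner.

Round 1: Plan G 16, Plan F 12, Plan D 10, Plan B 8, Plan C 7, Plan E 0. Plan E has the fewest and is eliminated.
Round 2: Plan G 16, Plan F 12, Plan D 10, Plan B 8, Plan C 7. Plan C has the fewest and is eliminated.
Round 3: Plan F 19, Plan G 16, Plan D 10, Plan B 8. Plan B has the fewest and is eliminated.
Round 4: Plan G 24, Plan F 19, Plan D 10. Plan D has the fewest and is eliminated.
Round 5: Plan G 34, Plan F 19. Plan G has a majority.

Plan G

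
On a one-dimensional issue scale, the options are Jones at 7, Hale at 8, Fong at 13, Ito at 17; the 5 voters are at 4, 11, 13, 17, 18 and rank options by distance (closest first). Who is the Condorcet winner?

Fong

With single-peaked preferences on a line, the Condorcet winner is the candidate closest to the median voter.
The median voter (position 13) is closest to Fong at 13.
Check: Fong vs Ito — voters closer to Fong: 3 of 5.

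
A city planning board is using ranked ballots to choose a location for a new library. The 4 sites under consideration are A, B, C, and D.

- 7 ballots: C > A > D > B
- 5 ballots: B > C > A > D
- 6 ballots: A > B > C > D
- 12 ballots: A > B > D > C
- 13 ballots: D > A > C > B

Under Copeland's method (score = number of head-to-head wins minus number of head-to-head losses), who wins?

Pairwise results:
  A vs B: A wins 38–5.
  A vs C: A wins 31–12.
  A vs D: A wins 30–13.
  B vs C: B wins 23–20.
  B vs D: B wins 23–20.
  C vs D: D wins 25–18.
Copeland scores (wins − losses):
  A: 3 − 0 = 3
  B: 2 − 1 = 1
  C: 0 − 3 = -3
  D: 1 − 2 = -1
A has the best Copeland score.

A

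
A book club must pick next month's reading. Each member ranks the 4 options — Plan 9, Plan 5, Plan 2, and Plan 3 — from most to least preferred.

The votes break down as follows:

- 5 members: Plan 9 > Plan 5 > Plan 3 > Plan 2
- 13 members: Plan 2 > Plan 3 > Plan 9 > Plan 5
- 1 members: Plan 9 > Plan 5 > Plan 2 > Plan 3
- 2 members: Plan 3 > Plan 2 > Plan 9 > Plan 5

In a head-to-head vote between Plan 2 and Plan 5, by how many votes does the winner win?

9

Ballots ranking Plan 2 above Plan 5: 13+2 = 15.
Ballots ranking Plan 5 above Plan 2: 5+1 = 6.
Plan 2 wins 15–6, a margin of 9.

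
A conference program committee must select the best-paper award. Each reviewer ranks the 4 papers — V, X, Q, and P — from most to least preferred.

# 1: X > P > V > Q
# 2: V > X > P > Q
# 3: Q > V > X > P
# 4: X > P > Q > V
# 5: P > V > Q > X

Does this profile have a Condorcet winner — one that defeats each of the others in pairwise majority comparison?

Head-to-head results (5 voters total):
V vs X: V wins 3–2.
V vs Q: V wins 3–2.
V vs P: P wins 3–2.
X vs Q: X wins 3–2.
X vs P: X wins 4–1.
Q vs P: P wins 4–1.
No candidate beats all others: V beats X beats P beats V, a majority cycle.

No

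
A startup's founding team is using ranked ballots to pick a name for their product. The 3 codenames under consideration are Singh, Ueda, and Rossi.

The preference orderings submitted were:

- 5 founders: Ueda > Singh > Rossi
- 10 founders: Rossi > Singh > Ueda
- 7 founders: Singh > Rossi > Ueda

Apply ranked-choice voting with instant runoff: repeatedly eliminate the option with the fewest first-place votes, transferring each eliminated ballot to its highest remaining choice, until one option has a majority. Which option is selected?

Round 1: Rossi 10, Singh 7, Ueda 5. Ueda has the fewest and is eliminated.
Round 2: Singh 12, Rossi 10. Singh has a majority.

Singh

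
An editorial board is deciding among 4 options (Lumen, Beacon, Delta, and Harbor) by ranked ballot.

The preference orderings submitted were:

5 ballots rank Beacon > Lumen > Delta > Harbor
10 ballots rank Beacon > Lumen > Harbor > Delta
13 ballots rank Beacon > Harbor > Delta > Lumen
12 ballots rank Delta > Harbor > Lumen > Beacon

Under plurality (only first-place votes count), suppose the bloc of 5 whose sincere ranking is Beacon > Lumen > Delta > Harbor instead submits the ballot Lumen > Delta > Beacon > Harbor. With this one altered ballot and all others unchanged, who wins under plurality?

First-place totals with the altered ballot: Lumen 5, Beacon 23, Delta 12, Harbor 0.
The winner is unchanged: still Beacon.

Beacon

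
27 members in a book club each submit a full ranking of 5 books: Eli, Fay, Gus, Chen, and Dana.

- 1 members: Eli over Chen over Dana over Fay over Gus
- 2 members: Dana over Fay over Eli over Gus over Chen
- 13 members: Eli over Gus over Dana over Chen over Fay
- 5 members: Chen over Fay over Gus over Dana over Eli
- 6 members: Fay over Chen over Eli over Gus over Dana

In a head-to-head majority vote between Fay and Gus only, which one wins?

Fay

Ballots ranking Fay above Gus: 1+2+5+6 = 14.
Ballots ranking Gus above Fay: 13.
Fay wins the head-to-head, 14–13.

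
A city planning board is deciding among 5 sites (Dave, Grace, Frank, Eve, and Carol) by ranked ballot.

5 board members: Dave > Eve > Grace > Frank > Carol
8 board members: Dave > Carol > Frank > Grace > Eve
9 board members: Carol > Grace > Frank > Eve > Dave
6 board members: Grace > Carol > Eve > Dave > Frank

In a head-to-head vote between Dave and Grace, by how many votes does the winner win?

Ballots ranking Dave above Grace: 5+8 = 13.
Ballots ranking Grace above Dave: 9+6 = 15.
Grace wins 15–13, a margin of 2.

2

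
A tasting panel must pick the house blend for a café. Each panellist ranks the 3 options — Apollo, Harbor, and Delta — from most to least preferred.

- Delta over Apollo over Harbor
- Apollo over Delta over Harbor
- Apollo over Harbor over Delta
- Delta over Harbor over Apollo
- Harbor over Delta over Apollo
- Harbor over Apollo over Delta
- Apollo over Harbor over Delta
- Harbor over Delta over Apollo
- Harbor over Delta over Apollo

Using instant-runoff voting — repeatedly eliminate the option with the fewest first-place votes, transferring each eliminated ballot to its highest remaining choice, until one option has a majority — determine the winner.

Round 1: Harbor 4, Apollo 3, Delta 2. Delta has the fewest and is eliminated.
Round 2: Harbor 5, Apollo 4. Harbor has a majority.

Harbor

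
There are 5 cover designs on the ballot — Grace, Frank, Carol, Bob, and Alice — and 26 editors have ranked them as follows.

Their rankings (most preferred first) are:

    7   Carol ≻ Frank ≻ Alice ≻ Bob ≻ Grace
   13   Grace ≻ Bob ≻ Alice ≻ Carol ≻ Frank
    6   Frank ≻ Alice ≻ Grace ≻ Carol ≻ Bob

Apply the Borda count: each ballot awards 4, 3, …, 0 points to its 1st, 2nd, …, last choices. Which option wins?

Borda scores:
  Grace: 7·0 + 13·4 + 6·2 = 64
  Frank: 7·3 + 13·0 + 6·4 = 45
  Carol: 7·4 + 13·1 + 6·1 = 47
  Bob: 7·1 + 13·3 + 6·0 = 46
  Alice: 7·2 + 13·2 + 6·3 = 58
Grace has the highest total.

Grace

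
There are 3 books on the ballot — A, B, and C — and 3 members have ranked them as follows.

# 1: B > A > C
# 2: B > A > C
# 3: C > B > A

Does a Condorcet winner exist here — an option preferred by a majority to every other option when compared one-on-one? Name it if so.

B

Head-to-head results (3 voters total):
A vs B: B wins 3–0.
A vs C: A wins 2–1.
B vs C: B wins 2–1.
B beats each rival — A (3–0), C (2–1) — so B is the Condorcet winner.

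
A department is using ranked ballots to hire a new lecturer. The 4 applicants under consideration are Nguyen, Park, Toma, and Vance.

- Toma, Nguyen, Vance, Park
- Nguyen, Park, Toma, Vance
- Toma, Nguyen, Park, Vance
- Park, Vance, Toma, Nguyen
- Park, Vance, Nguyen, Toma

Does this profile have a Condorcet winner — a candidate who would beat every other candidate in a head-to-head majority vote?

No

Head-to-head results (5 voters total):
Nguyen vs Park: Nguyen wins 3–2.
Nguyen vs Toma: Toma wins 3–2.
Nguyen vs Vance: Nguyen wins 3–2.
Park vs Toma: Park wins 3–2.
Park vs Vance: Park wins 4–1.
Toma vs Vance: Toma wins 3–2.
No candidate beats all others: Nguyen beats Park beats Toma beats Nguyen, a majority cycle.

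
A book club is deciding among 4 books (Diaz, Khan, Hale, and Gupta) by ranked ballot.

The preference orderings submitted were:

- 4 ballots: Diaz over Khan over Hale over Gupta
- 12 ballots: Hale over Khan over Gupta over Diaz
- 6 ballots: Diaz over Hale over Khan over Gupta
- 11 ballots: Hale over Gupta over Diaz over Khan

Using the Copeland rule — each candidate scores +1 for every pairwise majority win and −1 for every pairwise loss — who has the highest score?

Hale

Pairwise results:
  Diaz vs Khan: Diaz wins 21–12.
  Diaz vs Hale: Hale wins 23–10.
  Diaz vs Gupta: Gupta wins 23–10.
  Khan vs Hale: Hale wins 29–4.
  Khan vs Gupta: Khan wins 22–11.
  Hale vs Gupta: Hale wins 33–0.
Copeland scores (wins − losses):
  Diaz: 1 − 2 = -1
  Khan: 1 − 2 = -1
  Hale: 3 − 0 = 3
  Gupta: 1 − 2 = -1
Hale has the best Copeland score.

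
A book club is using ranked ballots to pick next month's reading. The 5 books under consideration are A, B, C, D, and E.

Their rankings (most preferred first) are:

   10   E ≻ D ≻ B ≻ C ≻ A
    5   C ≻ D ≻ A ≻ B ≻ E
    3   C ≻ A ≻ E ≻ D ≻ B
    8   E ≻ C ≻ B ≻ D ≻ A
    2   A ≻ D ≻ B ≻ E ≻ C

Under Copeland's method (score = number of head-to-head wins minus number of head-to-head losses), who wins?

E

Pairwise results:
  A vs B: B wins 18–10.
  A vs C: C wins 26–2.
  A vs D: D wins 23–5.
  A vs E: E wins 18–10.
  B vs C: C wins 16–12.
  B vs D: D wins 20–8.
  B vs E: E wins 21–7.
  C vs D: C wins 16–12.
  C vs E: E wins 20–8.
  D vs E: E wins 21–7.
Copeland scores (wins − losses):
  A: 0 − 4 = -4
  B: 1 − 3 = -2
  C: 3 − 1 = 2
  D: 2 − 2 = 0
  E: 4 − 0 = 4
E has the best Copeland score.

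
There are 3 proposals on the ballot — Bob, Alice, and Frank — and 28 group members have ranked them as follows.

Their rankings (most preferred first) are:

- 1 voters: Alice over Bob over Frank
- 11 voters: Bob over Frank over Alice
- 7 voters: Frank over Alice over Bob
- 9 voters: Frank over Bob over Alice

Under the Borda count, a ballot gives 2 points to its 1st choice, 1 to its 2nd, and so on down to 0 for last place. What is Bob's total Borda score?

Borda scores:
  Bob: 1 + 11·2 + 7·0 + 9·1 = 32
  Alice: 2 + 11·0 + 7·1 + 9·0 = 9
  Frank: 0 + 11·1 + 7·2 + 9·2 = 43

32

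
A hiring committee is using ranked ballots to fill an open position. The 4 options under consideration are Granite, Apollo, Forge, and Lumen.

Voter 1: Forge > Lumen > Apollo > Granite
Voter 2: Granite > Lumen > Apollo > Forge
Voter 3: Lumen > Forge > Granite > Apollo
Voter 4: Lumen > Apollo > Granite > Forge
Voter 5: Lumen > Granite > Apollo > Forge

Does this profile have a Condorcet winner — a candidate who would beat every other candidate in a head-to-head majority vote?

Head-to-head results (5 voters total):
Granite vs Apollo: Granite wins 3–2.
Granite vs Forge: Granite wins 3–2.
Granite vs Lumen: Lumen wins 4–1.
Apollo vs Forge: Apollo wins 3–2.
Apollo vs Lumen: Lumen wins 5–0.
Forge vs Lumen: Lumen wins 4–1.
Lumen beats each rival — Granite (4–1), Apollo (5–0), Forge (4–1) — so Lumen is the Condorcet winner.

Yes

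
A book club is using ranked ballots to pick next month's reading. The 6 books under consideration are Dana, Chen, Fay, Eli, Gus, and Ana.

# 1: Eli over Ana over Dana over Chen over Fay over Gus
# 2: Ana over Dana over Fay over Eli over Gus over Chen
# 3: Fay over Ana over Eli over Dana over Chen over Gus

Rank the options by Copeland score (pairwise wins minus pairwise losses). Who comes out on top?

Pairwise results:
  Dana vs Chen: Dana wins 3–0.
  Dana vs Fay: Dana wins 2–1.
  Dana vs Eli: Eli wins 2–1.
  Dana vs Gus: Dana wins 3–0.
  Dana vs Ana: Ana wins 3–0.
  Chen vs Fay: Fay wins 2–1.
  Chen vs Eli: Eli wins 3–0.
  Chen vs Gus: Chen wins 2–1.
  Chen vs Ana: Ana wins 3–0.
  Fay vs Eli: Fay wins 2–1.
  Fay vs Gus: Fay wins 3–0.
  Fay vs Ana: Ana wins 2–1.
  Eli vs Gus: Eli wins 3–0.
  Eli vs Ana: Ana wins 2–1.
  Gus vs Ana: Ana wins 3–0.
Copeland scores (wins − losses):
  Dana: 3 − 2 = 1
  Chen: 1 − 4 = -3
  Fay: 3 − 2 = 1
  Eli: 3 − 2 = 1
  Gus: 0 − 5 = -5
  Ana: 5 − 0 = 5
Ana has the best Copeland score.

Ana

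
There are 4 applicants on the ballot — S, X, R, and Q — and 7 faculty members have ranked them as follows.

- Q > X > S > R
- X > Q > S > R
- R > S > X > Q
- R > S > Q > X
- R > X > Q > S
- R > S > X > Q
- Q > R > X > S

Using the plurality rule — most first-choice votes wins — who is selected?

R

First-place vote totals:
  S: 0
  X: 1
  R: 4
  Q: 2
R has the most first-place votes.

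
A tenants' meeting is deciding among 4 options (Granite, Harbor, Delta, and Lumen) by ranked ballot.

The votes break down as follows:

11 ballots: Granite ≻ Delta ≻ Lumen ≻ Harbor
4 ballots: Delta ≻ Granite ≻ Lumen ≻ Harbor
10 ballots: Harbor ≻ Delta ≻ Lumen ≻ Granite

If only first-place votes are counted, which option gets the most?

Granite

First-place vote totals:
  Granite: 11
  Harbor: 10
  Delta: 4
  Lumen: 0
Granite has the most first-place votes.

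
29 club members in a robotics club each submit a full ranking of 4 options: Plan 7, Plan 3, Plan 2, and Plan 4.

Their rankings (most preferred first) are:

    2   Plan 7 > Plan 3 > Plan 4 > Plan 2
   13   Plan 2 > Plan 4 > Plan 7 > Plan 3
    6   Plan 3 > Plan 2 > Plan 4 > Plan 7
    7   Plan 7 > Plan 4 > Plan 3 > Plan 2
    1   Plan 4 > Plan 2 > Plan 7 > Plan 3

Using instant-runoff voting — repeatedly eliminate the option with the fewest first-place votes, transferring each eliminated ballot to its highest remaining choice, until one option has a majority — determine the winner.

Plan 2

Round 1: Plan 2 13, Plan 7 9, Plan 3 6, Plan 4 1. Plan 4 has the fewest and is eliminated.
Round 2: Plan 2 14, Plan 7 9, Plan 3 6. Plan 3 has the fewest and is eliminated.
Round 3: Plan 2 20, Plan 7 9. Plan 2 has a majority.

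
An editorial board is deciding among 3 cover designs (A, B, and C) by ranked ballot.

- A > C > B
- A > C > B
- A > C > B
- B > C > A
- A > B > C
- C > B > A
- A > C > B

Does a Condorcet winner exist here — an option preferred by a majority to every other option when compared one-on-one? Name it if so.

Head-to-head results (7 voters total):
A vs B: A wins 5–2.
A vs C: A wins 5–2.
B vs C: C wins 5–2.
A beats each rival — B (5–2), C (5–2) — so A is the Condorcet winner.

A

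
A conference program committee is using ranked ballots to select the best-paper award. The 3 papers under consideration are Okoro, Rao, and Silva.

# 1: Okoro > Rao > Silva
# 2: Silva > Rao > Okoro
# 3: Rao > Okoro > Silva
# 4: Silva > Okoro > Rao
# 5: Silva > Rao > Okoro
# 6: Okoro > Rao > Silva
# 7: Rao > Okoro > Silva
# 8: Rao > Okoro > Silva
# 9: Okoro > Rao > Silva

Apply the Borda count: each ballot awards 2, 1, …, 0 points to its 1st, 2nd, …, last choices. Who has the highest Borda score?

Borda scores:
  Okoro: 2 + 0 + 1 + 1 + 0 + 2 + 1 + 1 + 2 = 10
  Rao: 1 + 1 + 2 + 0 + 1 + 1 + 2 + 2 + 1 = 11
  Silva: 0 + 2 + 0 + 2 + 2 + 0 + 0 + 0 + 0 = 6
Rao has the highest total.

Rao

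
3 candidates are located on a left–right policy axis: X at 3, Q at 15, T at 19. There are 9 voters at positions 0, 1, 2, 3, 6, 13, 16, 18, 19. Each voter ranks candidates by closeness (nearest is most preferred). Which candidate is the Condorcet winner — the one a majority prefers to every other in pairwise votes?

With single-peaked preferences on a line, the Condorcet winner is the candidate closest to the median voter.
The median voter (position 6) is closest to X at 3.
Check: X vs T — voters closer to X: 5 of 9.

X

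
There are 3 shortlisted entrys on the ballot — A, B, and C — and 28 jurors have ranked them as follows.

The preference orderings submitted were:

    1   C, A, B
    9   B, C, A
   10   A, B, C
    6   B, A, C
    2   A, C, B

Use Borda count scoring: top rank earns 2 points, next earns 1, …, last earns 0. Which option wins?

Borda scores:
  A: 1 + 9·0 + 10·2 + 6·1 + 2·2 = 31
  B: 0 + 9·2 + 10·1 + 6·2 + 2·0 = 40
  C: 2 + 9·1 + 10·0 + 6·0 + 2·1 = 13
B has the highest total.

B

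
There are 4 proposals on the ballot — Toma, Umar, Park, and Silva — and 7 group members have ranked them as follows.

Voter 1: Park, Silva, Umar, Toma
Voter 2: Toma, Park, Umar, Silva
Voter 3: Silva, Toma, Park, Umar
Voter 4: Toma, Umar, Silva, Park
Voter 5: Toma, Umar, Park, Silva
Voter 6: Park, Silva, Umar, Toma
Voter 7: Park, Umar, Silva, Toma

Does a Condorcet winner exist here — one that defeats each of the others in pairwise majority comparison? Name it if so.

None — there is no Condorcet winner

Head-to-head results (7 voters total):
Toma vs Umar: Toma wins 4–3.
Toma vs Park: Toma wins 4–3.
Toma vs Silva: Silva wins 4–3.
Umar vs Park: Park wins 5–2.
Umar vs Silva: Umar wins 4–3.
Park vs Silva: Park wins 5–2.
No candidate beats all others: Toma beats Umar beats Silva beats Toma, a majority cycle.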